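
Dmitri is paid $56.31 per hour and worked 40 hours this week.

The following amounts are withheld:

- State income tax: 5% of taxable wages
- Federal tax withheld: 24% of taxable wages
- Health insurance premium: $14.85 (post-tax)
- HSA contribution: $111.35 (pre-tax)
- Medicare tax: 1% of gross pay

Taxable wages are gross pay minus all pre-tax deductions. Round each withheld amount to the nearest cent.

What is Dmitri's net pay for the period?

Gross pay: 40 × $56.31 = $2252.40
HSA contribution: $111.35
Taxable wages = $2252.40 − $111.35 = $2141.05
State income tax: $2141.05 × 0.05 = $107.05
Federal tax withheld: $2141.05 × 0.24 = $513.85
Medicare tax: $2252.40 × 0.01 = $22.52
Health insurance premium: $14.85
Total deductions = $111.35 + $107.05 + $513.85 + $22.52 + $14.85 = $769.62
Net pay = $2252.40 − $769.62 = $1482.78

$1482.78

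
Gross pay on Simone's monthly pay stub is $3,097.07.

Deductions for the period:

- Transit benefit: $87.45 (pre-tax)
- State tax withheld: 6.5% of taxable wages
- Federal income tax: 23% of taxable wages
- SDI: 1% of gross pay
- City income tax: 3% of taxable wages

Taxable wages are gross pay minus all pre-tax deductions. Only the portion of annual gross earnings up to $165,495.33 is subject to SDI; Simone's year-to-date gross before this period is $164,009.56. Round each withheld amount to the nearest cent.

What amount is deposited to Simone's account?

Transit benefit: $87.45
Taxable wages = $3,097.07 − $87.45 = $3,009.62
Federal income tax: $3,009.62 × 0.23 = $692.21
City income tax: $3,009.62 × 0.03 = $90.29
State tax withheld: $3,009.62 × 0.065 = $195.63
SDI: only $165,495.33 − $164,009.56 = $1,485.77 of this check is subject → $1,485.77 × 0.01 = $14.86
Total deductions = $87.45 + $692.21 + $90.29 + $195.63 + $14.86 = $1,080.44
Net pay = $3,097.07 − $1,080.44 = $2,016.63

$2,016.63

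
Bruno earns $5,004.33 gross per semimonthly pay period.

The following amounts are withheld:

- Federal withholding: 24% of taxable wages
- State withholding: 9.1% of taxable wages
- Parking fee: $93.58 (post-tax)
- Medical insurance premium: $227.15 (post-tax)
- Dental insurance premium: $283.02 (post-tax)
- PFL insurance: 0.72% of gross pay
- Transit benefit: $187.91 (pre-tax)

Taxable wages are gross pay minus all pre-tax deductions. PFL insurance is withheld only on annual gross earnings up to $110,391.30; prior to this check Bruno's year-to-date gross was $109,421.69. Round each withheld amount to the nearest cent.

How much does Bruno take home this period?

Transit benefit: $187.91
Taxable wages = $5,004.33 − $187.91 = $4,816.42
State withholding: $4,816.42 × 0.091 = $438.29
Federal withholding: $4,816.42 × 0.24 = $1,155.94
PFL insurance: only $110,391.30 − $109,421.69 = $969.61 of this check is subject → $969.61 × 0.0072 = $6.98
Parking fee: $93.58
Medical insurance premium: $227.15
Dental insurance premium: $283.02
Total deductions = $187.91 + $438.29 + $1,155.94 + $6.98 + $93.58 + $227.15 + $283.02 = $2,392.87
Net pay = $5,004.33 − $2,392.87 = $2,611.46

$2,611.46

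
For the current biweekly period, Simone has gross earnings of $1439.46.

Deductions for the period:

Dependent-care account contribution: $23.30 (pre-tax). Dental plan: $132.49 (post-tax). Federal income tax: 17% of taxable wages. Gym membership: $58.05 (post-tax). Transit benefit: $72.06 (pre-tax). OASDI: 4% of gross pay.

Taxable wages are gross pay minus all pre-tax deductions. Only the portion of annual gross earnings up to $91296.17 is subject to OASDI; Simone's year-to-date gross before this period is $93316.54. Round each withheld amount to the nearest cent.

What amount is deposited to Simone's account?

$925.06

Dependent-care account contribution: $23.30
Transit benefit: $72.06
Pre-tax total = $23.30 + $72.06 = $95.36
Taxable wages = $1439.46 − $95.36 = $1344.10
Federal income tax: $1344.10 × 0.17 = $228.50
OASDI: annual cap $91296.17 already reached (YTD $93316.54), so $0.00
Dental plan: $132.49
Gym membership: $58.05
Total deductions = $23.30 + $72.06 + $228.50 + $0.00 + $132.49 + $58.05 = $514.40
Net pay = $1439.46 − $514.40 = $925.06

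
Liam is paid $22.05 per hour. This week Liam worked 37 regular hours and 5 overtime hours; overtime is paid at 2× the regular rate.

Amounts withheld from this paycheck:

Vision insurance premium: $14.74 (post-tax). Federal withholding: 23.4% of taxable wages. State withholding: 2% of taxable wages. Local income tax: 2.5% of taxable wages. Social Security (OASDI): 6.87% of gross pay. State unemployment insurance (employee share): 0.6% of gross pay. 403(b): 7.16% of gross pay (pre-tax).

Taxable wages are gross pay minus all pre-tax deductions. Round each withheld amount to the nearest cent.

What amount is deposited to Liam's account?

Regular pay: 37 × $22.05 = $815.85
Overtime pay: 5 × $22.05 × 2 = $220.50
Gross pay = $815.85 + $220.50 = $1,036.35
403(b): $1,036.35 × 0.0716 = $74.20
Taxable wages = $1,036.35 − $74.20 = $962.15
State withholding: $962.15 × 0.02 = $19.24
Federal withholding: $962.15 × 0.234 = $225.14
Local income tax: $962.15 × 0.025 = $24.05
Social Security (OASDI): $1,036.35 × 0.0687 = $71.20
State unemployment insurance (employee share): $1,036.35 × 0.006 = $6.22
Vision insurance premium: $14.74
Total deductions = $74.20 + $19.24 + $225.14 + $24.05 + $71.20 + $6.22 + $14.74 = $434.79
Net pay = $1,036.35 − $434.79 = $601.56

$601.56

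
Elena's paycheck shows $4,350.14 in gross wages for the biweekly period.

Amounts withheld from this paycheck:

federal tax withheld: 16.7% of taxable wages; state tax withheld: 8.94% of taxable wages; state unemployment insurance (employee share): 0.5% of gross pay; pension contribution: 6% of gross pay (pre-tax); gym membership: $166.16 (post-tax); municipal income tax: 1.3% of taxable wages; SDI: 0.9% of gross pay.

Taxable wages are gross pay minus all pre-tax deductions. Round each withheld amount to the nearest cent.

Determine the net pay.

$2,760.46

Pension contribution: $4,350.14 × 0.06 = $261.01
Taxable wages = $4,350.14 − $261.01 = $4,089.13
State tax withheld: $4,089.13 × 0.0894 = $365.57
Municipal income tax: $4,089.13 × 0.013 = $53.16
Federal tax withheld: $4,089.13 × 0.167 = $682.88
State unemployment insurance (employee share): $4,350.14 × 0.005 = $21.75
SDI: $4,350.14 × 0.009 = $39.15
Gym membership: $166.16
Total deductions = $261.01 + $365.57 + $53.16 + $682.88 + $21.75 + $39.15 + $166.16 = $1,589.68
Net pay = $4,350.14 − $1,589.68 = $2,760.46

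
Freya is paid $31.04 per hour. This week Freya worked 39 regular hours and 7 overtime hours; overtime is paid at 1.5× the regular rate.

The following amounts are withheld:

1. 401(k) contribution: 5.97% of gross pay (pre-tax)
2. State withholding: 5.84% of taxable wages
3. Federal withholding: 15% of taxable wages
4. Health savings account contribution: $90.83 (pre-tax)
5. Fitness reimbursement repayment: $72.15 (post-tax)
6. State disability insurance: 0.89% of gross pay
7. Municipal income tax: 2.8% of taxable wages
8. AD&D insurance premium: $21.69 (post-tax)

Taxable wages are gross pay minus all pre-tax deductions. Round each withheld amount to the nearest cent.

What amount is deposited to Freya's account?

$926.34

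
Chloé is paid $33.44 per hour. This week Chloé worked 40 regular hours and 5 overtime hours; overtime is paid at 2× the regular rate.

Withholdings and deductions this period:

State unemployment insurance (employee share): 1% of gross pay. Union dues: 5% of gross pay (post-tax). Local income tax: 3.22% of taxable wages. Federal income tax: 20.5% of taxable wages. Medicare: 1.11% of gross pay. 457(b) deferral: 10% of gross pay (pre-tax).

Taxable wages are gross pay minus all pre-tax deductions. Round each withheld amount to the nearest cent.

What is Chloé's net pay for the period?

$1,028.99

Regular pay: 40 × $33.44 = $1,337.60
Overtime pay: 5 × $33.44 × 2 = $334.40
Gross pay = $1,337.60 + $334.40 = $1,672.00
457(b) deferral: $1,672.00 × 0.1 = $167.20
Taxable wages = $1,672.00 − $167.20 = $1,504.80
Local income tax: $1,504.80 × 0.0322 = $48.45
Federal income tax: $1,504.80 × 0.205 = $308.48
Medicare: $1,672.00 × 0.0111 = $18.56
State unemployment insurance (employee share): $1,672.00 × 0.01 = $16.72
Union dues: $1,672.00 × 0.05 = $83.60
Total deductions = $167.20 + $48.45 + $308.48 + $18.56 + $16.72 + $83.60 = $643.01
Net pay = $1,672.00 − $643.01 = $1,028.99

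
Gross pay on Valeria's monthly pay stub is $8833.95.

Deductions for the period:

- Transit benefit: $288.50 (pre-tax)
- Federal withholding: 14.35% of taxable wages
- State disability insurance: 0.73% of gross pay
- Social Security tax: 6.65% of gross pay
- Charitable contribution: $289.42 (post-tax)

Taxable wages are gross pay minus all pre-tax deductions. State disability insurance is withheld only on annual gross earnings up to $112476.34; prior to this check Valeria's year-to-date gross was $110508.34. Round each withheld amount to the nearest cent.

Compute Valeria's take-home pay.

$6427.93

Transit benefit: $288.50
Taxable wages = $8833.95 − $288.50 = $8545.45
Federal withholding: $8545.45 × 0.1435 = $1226.27
Social Security tax: $8833.95 × 0.0665 = $587.46
State disability insurance: only $112476.34 − $110508.34 = $1968.00 of this check is subject → $1968.00 × 0.0073 = $14.37
Charitable contribution: $289.42
Total deductions = $288.50 + $1226.27 + $587.46 + $14.37 + $289.42 = $2406.02
Net pay = $8833.95 − $2406.02 = $6427.93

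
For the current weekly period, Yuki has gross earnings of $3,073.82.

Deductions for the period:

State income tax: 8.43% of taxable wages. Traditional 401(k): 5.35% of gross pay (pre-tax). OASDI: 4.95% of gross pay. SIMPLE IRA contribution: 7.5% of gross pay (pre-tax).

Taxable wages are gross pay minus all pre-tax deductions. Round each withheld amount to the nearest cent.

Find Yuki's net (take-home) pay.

$2,300.85

SIMPLE IRA contribution: $3,073.82 × 0.075 = $230.54
Traditional 401(k): $3,073.82 × 0.0535 = $164.45
Pre-tax total = $230.54 + $164.45 = $394.99
Taxable wages = $3,073.82 − $394.99 = $2,678.83
State income tax: $2,678.83 × 0.0843 = $225.83
OASDI: $3,073.82 × 0.0495 = $152.15
Total deductions = $230.54 + $164.45 + $225.83 + $152.15 = $772.97
Net pay = $3,073.82 − $772.97 = $2,300.85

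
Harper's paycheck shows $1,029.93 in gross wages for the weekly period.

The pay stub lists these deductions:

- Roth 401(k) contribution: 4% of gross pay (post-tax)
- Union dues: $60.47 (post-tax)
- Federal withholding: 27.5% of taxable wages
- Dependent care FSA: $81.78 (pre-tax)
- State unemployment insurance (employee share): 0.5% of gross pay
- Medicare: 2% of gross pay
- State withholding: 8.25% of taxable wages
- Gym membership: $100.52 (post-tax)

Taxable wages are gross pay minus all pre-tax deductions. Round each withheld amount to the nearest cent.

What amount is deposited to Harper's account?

$381.25

Dependent care FSA: $81.78
Taxable wages = $1,029.93 − $81.78 = $948.15
State withholding: $948.15 × 0.0825 = $78.22
Federal withholding: $948.15 × 0.275 = $260.74
State unemployment insurance (employee share): $1,029.93 × 0.005 = $5.15
Medicare: $1,029.93 × 0.02 = $20.60
Union dues: $60.47
Gym membership: $100.52
Roth 401(k) contribution: $1,029.93 × 0.04 = $41.20
Total deductions = $81.78 + $78.22 + $260.74 + $5.15 + $20.60 + $60.47 + $100.52 + $41.20 = $648.68
Net pay = $1,029.93 − $648.68 = $381.25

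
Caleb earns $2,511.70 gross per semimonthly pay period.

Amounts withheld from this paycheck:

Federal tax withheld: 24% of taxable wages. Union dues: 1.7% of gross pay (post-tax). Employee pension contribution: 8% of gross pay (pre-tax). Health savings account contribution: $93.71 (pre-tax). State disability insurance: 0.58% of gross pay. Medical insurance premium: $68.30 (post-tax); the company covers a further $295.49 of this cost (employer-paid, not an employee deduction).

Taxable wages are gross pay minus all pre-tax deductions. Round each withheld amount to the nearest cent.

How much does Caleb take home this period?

$1,559.39

Health savings account contribution: $93.71
Employee pension contribution: $2,511.70 × 0.08 = $200.94
Pre-tax total = $93.71 + $200.94 = $294.65
Taxable wages = $2,511.70 − $294.65 = $2,217.05
Federal tax withheld: $2,217.05 × 0.24 = $532.09
State disability insurance: $2,511.70 × 0.0058 = $14.57
Union dues: $2,511.70 × 0.017 = $42.70
Medical insurance premium: $68.30
(Employer's $295.49 toward medical insurance premium is not withheld from the employee.)
Total deductions = $93.71 + $200.94 + $532.09 + $14.57 + $42.70 + $68.30 = $952.31
Net pay = $2,511.70 − $952.31 = $1,559.39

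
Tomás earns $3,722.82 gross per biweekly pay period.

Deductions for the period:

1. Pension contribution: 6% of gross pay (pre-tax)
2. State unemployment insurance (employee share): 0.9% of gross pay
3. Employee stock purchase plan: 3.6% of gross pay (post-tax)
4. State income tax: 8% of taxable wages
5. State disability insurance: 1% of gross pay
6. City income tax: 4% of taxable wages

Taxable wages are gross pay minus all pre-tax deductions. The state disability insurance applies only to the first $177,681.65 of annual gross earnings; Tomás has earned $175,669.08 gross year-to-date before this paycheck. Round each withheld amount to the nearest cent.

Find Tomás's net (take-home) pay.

$2,891.85

Pension contribution: $3,722.82 × 0.06 = $223.37
Taxable wages = $3,722.82 − $223.37 = $3,499.45
State income tax: $3,499.45 × 0.08 = $279.96
City income tax: $3,499.45 × 0.04 = $139.98
State unemployment insurance (employee share): $3,722.82 × 0.009 = $33.51
State disability insurance: only $177,681.65 − $175,669.08 = $2,012.57 of this check is subject → $2,012.57 × 0.01 = $20.13
Employee stock purchase plan: $3,722.82 × 0.036 = $134.02
Total deductions = $223.37 + $279.96 + $139.98 + $33.51 + $20.13 + $134.02 = $830.97
Net pay = $3,722.82 − $830.97 = $2,891.85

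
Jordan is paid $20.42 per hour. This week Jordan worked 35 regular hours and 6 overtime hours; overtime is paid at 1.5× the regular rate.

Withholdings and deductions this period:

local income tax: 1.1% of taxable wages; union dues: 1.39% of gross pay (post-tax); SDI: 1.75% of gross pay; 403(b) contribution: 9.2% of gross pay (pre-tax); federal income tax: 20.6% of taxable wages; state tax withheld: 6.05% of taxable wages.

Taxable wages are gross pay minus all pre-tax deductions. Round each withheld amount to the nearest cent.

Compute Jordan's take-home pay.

$561.22

Regular pay: 35 × $20.42 = $714.70
Overtime pay: 6 × $20.42 × 1.5 = $183.78
Gross pay = $714.70 + $183.78 = $898.48
403(b) contribution: $898.48 × 0.092 = $82.66
Taxable wages = $898.48 − $82.66 = $815.82
Local income tax: $815.82 × 0.011 = $8.97
Federal income tax: $815.82 × 0.206 = $168.06
State tax withheld: $815.82 × 0.0605 = $49.36
SDI: $898.48 × 0.0175 = $15.72
Union dues: $898.48 × 0.0139 = $12.49
Total deductions = $82.66 + $8.97 + $168.06 + $49.36 + $15.72 + $12.49 = $337.26
Net pay = $898.48 − $337.26 = $561.22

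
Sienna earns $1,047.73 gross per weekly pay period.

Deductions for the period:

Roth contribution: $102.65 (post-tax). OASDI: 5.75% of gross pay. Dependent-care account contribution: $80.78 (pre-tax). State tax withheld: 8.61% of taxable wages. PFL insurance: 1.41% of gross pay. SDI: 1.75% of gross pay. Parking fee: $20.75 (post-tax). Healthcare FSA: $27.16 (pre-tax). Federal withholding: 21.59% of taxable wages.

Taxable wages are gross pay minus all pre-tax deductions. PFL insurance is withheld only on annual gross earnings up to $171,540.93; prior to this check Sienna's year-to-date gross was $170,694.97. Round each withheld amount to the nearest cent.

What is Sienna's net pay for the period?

$442.06

Dependent-care account contribution: $80.78
Healthcare FSA: $27.16
Pre-tax total = $80.78 + $27.16 = $107.94
Taxable wages = $1,047.73 − $107.94 = $939.79
State tax withheld: $939.79 × 0.0861 = $80.92
Federal withholding: $939.79 × 0.2159 = $202.90
SDI: $1,047.73 × 0.0175 = $18.34
PFL insurance: only $171,540.93 − $170,694.97 = $845.96 of this check is subject → $845.96 × 0.0141 = $11.93
OASDI: $1,047.73 × 0.0575 = $60.24
Roth contribution: $102.65
Parking fee: $20.75
Total deductions = $80.78 + $27.16 + $80.92 + $202.90 + $18.34 + $11.93 + $60.24 + $102.65 + $20.75 = $605.67
Net pay = $1,047.73 − $605.67 = $442.06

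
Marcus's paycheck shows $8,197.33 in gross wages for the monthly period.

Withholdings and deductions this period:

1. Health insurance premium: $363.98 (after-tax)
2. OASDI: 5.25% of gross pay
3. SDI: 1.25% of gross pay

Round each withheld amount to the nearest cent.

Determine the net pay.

SDI: $8,197.33 × 0.0125 = $102.47
OASDI: $8,197.33 × 0.0525 = $430.36
Health insurance premium: $363.98
Total deductions = $102.47 + $430.36 + $363.98 = $896.81
Net pay = $8,197.33 − $896.81 = $7,300.52

$7,300.52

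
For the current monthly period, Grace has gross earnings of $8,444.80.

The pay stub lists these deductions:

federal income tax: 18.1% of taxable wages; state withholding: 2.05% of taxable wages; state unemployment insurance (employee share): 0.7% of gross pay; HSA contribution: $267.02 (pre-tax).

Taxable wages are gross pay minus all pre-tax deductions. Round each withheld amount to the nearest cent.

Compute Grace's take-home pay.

HSA contribution: $267.02
Taxable wages = $8,444.80 − $267.02 = $8,177.78
State withholding: $8,177.78 × 0.0205 = $167.64
Federal income tax: $8,177.78 × 0.181 = $1,480.18
State unemployment insurance (employee share): $8,444.80 × 0.007 = $59.11
Total deductions = $267.02 + $167.64 + $1,480.18 + $59.11 = $1,973.95
Net pay = $8,444.80 − $1,973.95 = $6,470.85

$6,470.85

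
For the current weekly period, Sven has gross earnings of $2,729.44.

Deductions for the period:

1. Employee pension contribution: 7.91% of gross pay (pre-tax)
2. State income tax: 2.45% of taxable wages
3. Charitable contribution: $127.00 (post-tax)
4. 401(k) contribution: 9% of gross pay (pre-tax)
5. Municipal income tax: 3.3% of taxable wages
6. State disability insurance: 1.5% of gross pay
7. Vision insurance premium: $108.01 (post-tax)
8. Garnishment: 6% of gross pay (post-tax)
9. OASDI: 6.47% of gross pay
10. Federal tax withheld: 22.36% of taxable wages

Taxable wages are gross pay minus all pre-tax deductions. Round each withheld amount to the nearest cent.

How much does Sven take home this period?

Employee pension contribution: $2,729.44 × 0.0791 = $215.90
401(k) contribution: $2,729.44 × 0.09 = $245.65
Pre-tax total = $215.90 + $245.65 = $461.55
Taxable wages = $2,729.44 − $461.55 = $2,267.89
State income tax: $2,267.89 × 0.0245 = $55.56
Municipal income tax: $2,267.89 × 0.033 = $74.84
Federal tax withheld: $2,267.89 × 0.2236 = $507.10
State disability insurance: $2,729.44 × 0.015 = $40.94
OASDI: $2,729.44 × 0.0647 = $176.59
Vision insurance premium: $108.01
Charitable contribution: $127.00
Garnishment: $2,729.44 × 0.06 = $163.77
Total deductions = $215.90 + $245.65 + $55.56 + $74.84 + $507.10 + $40.94 + $176.59 + $108.01 + $127.00 + $163.77 = $1,715.36
Net pay = $2,729.44 − $1,715.36 = $1,014.08

$1,014.08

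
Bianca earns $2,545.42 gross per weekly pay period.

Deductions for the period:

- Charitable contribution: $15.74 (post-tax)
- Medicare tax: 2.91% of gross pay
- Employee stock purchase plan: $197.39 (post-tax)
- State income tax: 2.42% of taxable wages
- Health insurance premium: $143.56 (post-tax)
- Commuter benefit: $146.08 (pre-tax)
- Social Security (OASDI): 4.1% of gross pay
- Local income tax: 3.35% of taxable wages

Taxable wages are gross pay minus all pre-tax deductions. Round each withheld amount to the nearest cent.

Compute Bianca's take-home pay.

$1,725.78

Commuter benefit: $146.08
Taxable wages = $2,545.42 − $146.08 = $2,399.34
Local income tax: $2,399.34 × 0.0335 = $80.38
State income tax: $2,399.34 × 0.0242 = $58.06
Social Security (OASDI): $2,545.42 × 0.041 = $104.36
Medicare tax: $2,545.42 × 0.0291 = $74.07
Health insurance premium: $143.56
Employee stock purchase plan: $197.39
Charitable contribution: $15.74
Total deductions = $146.08 + $80.38 + $58.06 + $104.36 + $74.07 + $143.56 + $197.39 + $15.74 = $819.64
Net pay = $2,545.42 − $819.64 = $1,725.78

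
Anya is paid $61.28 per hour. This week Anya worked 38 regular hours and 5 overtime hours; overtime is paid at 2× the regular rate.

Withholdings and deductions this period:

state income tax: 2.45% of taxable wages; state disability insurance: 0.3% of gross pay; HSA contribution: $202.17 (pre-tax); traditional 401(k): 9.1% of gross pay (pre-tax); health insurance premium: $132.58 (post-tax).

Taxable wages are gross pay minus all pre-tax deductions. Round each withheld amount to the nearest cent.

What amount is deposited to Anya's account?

$2,269.65

Regular pay: 38 × $61.28 = $2,328.64
Overtime pay: 5 × $61.28 × 2 = $612.80
Gross pay = $2,328.64 + $612.80 = $2,941.44
HSA contribution: $202.17
Traditional 401(k): $2,941.44 × 0.091 = $267.67
Pre-tax total = $202.17 + $267.67 = $469.84
Taxable wages = $2,941.44 − $469.84 = $2,471.60
State income tax: $2,471.60 × 0.0245 = $60.55
State disability insurance: $2,941.44 × 0.003 = $8.82
Health insurance premium: $132.58
Total deductions = $202.17 + $267.67 + $60.55 + $8.82 + $132.58 = $671.79
Net pay = $2,941.44 − $671.79 = $2,269.65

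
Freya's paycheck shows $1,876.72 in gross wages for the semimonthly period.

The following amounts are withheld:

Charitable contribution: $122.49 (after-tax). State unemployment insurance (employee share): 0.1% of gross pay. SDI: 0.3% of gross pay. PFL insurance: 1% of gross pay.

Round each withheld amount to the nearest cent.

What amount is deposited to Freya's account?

PFL insurance: $1,876.72 × 0.01 = $18.77
SDI: $1,876.72 × 0.003 = $5.63
State unemployment insurance (employee share): $1,876.72 × 0.001 = $1.88
Charitable contribution: $122.49
Total deductions = $18.77 + $5.63 + $1.88 + $122.49 = $148.77
Net pay = $1,876.72 − $148.77 = $1,727.95

$1,727.95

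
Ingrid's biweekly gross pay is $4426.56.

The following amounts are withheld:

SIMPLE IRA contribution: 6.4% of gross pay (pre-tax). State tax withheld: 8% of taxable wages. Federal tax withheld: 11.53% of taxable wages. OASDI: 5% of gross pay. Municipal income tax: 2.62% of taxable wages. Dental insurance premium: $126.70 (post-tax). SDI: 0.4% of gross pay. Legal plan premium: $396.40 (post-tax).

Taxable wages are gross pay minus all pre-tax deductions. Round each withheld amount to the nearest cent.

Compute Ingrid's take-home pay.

$2463.39

SIMPLE IRA contribution: $4426.56 × 0.064 = $283.30
Taxable wages = $4426.56 − $283.30 = $4143.26
Municipal income tax: $4143.26 × 0.0262 = $108.55
Federal tax withheld: $4143.26 × 0.1153 = $477.72
State tax withheld: $4143.26 × 0.08 = $331.46
OASDI: $4426.56 × 0.05 = $221.33
SDI: $4426.56 × 0.004 = $17.71
Legal plan premium: $396.40
Dental insurance premium: $126.70
Total deductions = $283.30 + $108.55 + $477.72 + $331.46 + $221.33 + $17.71 + $396.40 + $126.70 = $1963.17
Net pay = $4426.56 − $1963.17 = $2463.39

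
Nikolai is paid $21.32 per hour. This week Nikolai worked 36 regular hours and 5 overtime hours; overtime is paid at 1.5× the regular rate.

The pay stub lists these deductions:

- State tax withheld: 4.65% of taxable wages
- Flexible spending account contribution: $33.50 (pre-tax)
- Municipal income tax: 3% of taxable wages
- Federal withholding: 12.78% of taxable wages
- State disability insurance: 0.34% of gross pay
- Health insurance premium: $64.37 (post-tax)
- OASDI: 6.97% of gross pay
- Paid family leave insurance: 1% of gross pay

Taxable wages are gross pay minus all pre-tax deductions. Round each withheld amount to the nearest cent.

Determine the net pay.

$569.86

Regular pay: 36 × $21.32 = $767.52
Overtime pay: 5 × $21.32 × 1.5 = $159.90
Gross pay = $767.52 + $159.90 = $927.42
Flexible spending account contribution: $33.50
Taxable wages = $927.42 − $33.50 = $893.92
State tax withheld: $893.92 × 0.0465 = $41.57
Municipal income tax: $893.92 × 0.03 = $26.82
Federal withholding: $893.92 × 0.1278 = $114.24
OASDI: $927.42 × 0.0697 = $64.64
Paid family leave insurance: $927.42 × 0.01 = $9.27
State disability insurance: $927.42 × 0.0034 = $3.15
Health insurance premium: $64.37
Total deductions = $33.50 + $41.57 + $26.82 + $114.24 + $64.64 + $9.27 + $3.15 + $64.37 = $357.56
Net pay = $927.42 − $357.56 = $569.86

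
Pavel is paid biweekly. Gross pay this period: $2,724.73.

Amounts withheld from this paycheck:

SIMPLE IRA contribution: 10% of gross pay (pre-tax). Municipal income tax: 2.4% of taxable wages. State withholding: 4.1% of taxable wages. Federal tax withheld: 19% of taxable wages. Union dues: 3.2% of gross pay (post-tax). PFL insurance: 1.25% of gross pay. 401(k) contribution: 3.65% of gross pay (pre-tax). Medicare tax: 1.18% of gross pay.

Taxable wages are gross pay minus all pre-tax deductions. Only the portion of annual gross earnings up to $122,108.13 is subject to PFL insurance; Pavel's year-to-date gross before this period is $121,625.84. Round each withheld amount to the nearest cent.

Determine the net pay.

SIMPLE IRA contribution: $2,724.73 × 0.1 = $272.47
401(k) contribution: $2,724.73 × 0.0365 = $99.45
Pre-tax total = $272.47 + $99.45 = $371.92
Taxable wages = $2,724.73 − $371.92 = $2,352.81
Federal tax withheld: $2,352.81 × 0.19 = $447.03
State withholding: $2,352.81 × 0.041 = $96.47
Municipal income tax: $2,352.81 × 0.024 = $56.47
Medicare tax: $2,724.73 × 0.0118 = $32.15
PFL insurance: only $122,108.13 − $121,625.84 = $482.29 of this check is subject → $482.29 × 0.0125 = $6.03
Union dues: $2,724.73 × 0.032 = $87.19
Total deductions = $272.47 + $99.45 + $447.03 + $96.47 + $56.47 + $32.15 + $6.03 + $87.19 = $1,097.26
Net pay = $2,724.73 − $1,097.26 = $1,627.47

$1,627.47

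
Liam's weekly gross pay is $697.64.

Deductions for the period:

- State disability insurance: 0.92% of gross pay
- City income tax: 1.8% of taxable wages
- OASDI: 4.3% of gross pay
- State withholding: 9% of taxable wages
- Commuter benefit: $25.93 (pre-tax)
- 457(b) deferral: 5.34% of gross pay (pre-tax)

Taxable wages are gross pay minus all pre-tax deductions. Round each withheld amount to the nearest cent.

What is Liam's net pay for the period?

Commuter benefit: $25.93
457(b) deferral: $697.64 × 0.0534 = $37.25
Pre-tax total = $25.93 + $37.25 = $63.18
Taxable wages = $697.64 − $63.18 = $634.46
City income tax: $634.46 × 0.018 = $11.42
State withholding: $634.46 × 0.09 = $57.10
State disability insurance: $697.64 × 0.0092 = $6.42
OASDI: $697.64 × 0.043 = $30.00
Total deductions = $25.93 + $37.25 + $11.42 + $57.10 + $6.42 + $30.00 = $168.12
Net pay = $697.64 − $168.12 = $529.52

$529.52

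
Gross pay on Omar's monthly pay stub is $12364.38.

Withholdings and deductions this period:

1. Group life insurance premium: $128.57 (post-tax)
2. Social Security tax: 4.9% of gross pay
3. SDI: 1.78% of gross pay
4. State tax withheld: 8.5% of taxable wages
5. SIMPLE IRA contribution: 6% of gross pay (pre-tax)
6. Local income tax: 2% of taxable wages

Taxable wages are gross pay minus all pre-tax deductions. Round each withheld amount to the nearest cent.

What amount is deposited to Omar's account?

SIMPLE IRA contribution: $12364.38 × 0.06 = $741.86
Taxable wages = $12364.38 − $741.86 = $11622.52
State tax withheld: $11622.52 × 0.085 = $987.91
Local income tax: $11622.52 × 0.02 = $232.45
Social Security tax: $12364.38 × 0.049 = $605.85
SDI: $12364.38 × 0.0178 = $220.09
Group life insurance premium: $128.57
Total deductions = $741.86 + $987.91 + $232.45 + $605.85 + $220.09 + $128.57 = $2916.73
Net pay = $12364.38 − $2916.73 = $9447.65

$9447.65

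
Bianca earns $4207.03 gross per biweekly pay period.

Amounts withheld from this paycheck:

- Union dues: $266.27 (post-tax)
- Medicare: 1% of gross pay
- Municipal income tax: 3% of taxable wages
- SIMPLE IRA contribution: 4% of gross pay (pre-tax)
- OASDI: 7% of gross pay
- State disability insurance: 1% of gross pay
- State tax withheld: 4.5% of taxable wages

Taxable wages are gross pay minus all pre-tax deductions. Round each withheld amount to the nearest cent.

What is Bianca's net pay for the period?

$3090.95

SIMPLE IRA contribution: $4207.03 × 0.04 = $168.28
Taxable wages = $4207.03 − $168.28 = $4038.75
Municipal income tax: $4038.75 × 0.03 = $121.16
State tax withheld: $4038.75 × 0.045 = $181.74
OASDI: $4207.03 × 0.07 = $294.49
State disability insurance: $4207.03 × 0.01 = $42.07
Medicare: $4207.03 × 0.01 = $42.07
Union dues: $266.27
Total deductions = $168.28 + $121.16 + $181.74 + $294.49 + $42.07 + $42.07 + $266.27 = $1116.08
Net pay = $4207.03 − $1116.08 = $3090.95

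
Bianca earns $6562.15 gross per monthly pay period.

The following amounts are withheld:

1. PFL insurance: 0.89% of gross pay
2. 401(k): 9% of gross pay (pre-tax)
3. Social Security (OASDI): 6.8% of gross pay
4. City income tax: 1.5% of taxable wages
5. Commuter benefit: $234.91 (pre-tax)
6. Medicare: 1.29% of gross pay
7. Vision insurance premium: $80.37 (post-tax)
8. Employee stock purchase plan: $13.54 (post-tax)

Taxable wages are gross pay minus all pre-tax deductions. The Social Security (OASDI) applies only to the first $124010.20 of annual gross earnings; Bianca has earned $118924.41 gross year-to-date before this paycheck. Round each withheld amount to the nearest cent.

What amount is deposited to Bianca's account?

401(k): $6562.15 × 0.09 = $590.59
Commuter benefit: $234.91
Pre-tax total = $590.59 + $234.91 = $825.50
Taxable wages = $6562.15 − $825.50 = $5736.65
City income tax: $5736.65 × 0.015 = $86.05
Social Security (OASDI): only $124010.20 − $118924.41 = $5085.79 of this check is subject → $5085.79 × 0.068 = $345.83
PFL insurance: $6562.15 × 0.0089 = $58.40
Medicare: $6562.15 × 0.0129 = $84.65
Employee stock purchase plan: $13.54
Vision insurance premium: $80.37
Total deductions = $590.59 + $234.91 + $86.05 + $345.83 + $58.40 + $84.65 + $13.54 + $80.37 = $1494.34
Net pay = $6562.15 − $1494.34 = $5067.81

$5067.81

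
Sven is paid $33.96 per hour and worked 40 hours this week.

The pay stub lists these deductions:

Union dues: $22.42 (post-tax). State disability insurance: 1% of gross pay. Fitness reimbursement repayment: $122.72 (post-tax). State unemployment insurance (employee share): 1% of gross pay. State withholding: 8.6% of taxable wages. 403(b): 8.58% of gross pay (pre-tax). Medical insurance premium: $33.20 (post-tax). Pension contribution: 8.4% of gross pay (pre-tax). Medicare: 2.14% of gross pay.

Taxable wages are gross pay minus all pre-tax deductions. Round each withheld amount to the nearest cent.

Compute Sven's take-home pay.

$796.18

Gross pay: 40 × $33.96 = $1,358.40
Pension contribution: $1,358.40 × 0.084 = $114.11
403(b): $1,358.40 × 0.0858 = $116.55
Pre-tax total = $114.11 + $116.55 = $230.66
Taxable wages = $1,358.40 − $230.66 = $1,127.74
State withholding: $1,127.74 × 0.086 = $96.99
State unemployment insurance (employee share): $1,358.40 × 0.01 = $13.58
State disability insurance: $1,358.40 × 0.01 = $13.58
Medicare: $1,358.40 × 0.0214 = $29.07
Medical insurance premium: $33.20
Fitness reimbursement repayment: $122.72
Union dues: $22.42
Total deductions = $114.11 + $116.55 + $96.99 + $13.58 + $13.58 + $29.07 + $33.20 + $122.72 + $22.42 = $562.22
Net pay = $1,358.40 − $562.22 = $796.18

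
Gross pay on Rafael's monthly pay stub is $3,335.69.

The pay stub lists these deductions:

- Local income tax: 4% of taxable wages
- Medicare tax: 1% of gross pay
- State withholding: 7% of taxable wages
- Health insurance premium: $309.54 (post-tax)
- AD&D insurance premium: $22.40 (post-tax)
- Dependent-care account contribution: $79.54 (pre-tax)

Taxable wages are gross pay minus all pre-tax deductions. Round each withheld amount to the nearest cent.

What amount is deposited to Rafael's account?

$2,532.67

Dependent-care account contribution: $79.54
Taxable wages = $3,335.69 − $79.54 = $3,256.15
State withholding: $3,256.15 × 0.07 = $227.93
Local income tax: $3,256.15 × 0.04 = $130.25
Medicare tax: $3,335.69 × 0.01 = $33.36
Health insurance premium: $309.54
AD&D insurance premium: $22.40
Total deductions = $79.54 + $227.93 + $130.25 + $33.36 + $309.54 + $22.40 = $803.02
Net pay = $3,335.69 − $803.02 = $2,532.67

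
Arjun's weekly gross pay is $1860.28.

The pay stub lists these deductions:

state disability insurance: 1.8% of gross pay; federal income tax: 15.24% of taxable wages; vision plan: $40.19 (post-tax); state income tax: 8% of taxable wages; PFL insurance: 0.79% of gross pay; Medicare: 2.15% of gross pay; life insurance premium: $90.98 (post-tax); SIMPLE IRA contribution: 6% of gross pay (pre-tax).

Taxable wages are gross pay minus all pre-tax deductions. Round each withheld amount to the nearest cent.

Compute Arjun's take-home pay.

$1122.91

SIMPLE IRA contribution: $1860.28 × 0.06 = $111.62
Taxable wages = $1860.28 − $111.62 = $1748.66
State income tax: $1748.66 × 0.08 = $139.89
Federal income tax: $1748.66 × 0.1524 = $266.50
Medicare: $1860.28 × 0.0215 = $40.00
PFL insurance: $1860.28 × 0.0079 = $14.70
State disability insurance: $1860.28 × 0.018 = $33.49
Life insurance premium: $90.98
Vision plan: $40.19
Total deductions = $111.62 + $139.89 + $266.50 + $40.00 + $14.70 + $33.49 + $90.98 + $40.19 = $737.37
Net pay = $1860.28 − $737.37 = $1122.91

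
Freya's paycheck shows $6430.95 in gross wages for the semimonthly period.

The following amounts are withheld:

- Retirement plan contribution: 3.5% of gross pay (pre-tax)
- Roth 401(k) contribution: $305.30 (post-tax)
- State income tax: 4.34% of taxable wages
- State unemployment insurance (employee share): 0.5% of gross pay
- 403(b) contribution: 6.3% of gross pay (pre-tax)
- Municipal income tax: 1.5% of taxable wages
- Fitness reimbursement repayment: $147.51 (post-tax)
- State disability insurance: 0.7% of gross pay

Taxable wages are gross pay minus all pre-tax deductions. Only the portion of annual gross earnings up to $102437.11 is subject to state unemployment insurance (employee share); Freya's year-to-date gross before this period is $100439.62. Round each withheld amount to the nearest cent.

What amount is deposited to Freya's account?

Retirement plan contribution: $6430.95 × 0.035 = $225.08
403(b) contribution: $6430.95 × 0.063 = $405.15
Pre-tax total = $225.08 + $405.15 = $630.23
Taxable wages = $6430.95 − $630.23 = $5800.72
Municipal income tax: $5800.72 × 0.015 = $87.01
State income tax: $5800.72 × 0.0434 = $251.75
State disability insurance: $6430.95 × 0.007 = $45.02
State unemployment insurance (employee share): only $102437.11 − $100439.62 = $1997.49 of this check is subject → $1997.49 × 0.005 = $9.99
Roth 401(k) contribution: $305.30
Fitness reimbursement repayment: $147.51
Total deductions = $225.08 + $405.15 + $87.01 + $251.75 + $45.02 + $9.99 + $305.30 + $147.51 = $1476.81
Net pay = $6430.95 − $1476.81 = $4954.14

$4954.14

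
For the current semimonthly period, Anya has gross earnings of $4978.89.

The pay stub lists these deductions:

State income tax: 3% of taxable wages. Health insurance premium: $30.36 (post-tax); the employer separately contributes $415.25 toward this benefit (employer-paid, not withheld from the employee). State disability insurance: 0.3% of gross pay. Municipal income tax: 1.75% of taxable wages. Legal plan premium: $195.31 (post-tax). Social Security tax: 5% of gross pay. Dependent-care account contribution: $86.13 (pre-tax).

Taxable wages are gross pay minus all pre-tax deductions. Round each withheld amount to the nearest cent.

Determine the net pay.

Dependent-care account contribution: $86.13
Taxable wages = $4978.89 − $86.13 = $4892.76
State income tax: $4892.76 × 0.03 = $146.78
Municipal income tax: $4892.76 × 0.0175 = $85.62
Social Security tax: $4978.89 × 0.05 = $248.94
State disability insurance: $4978.89 × 0.003 = $14.94
Legal plan premium: $195.31
Health insurance premium: $30.36
(Employer's $415.25 toward health insurance premium is not withheld from the employee.)
Total deductions = $86.13 + $146.78 + $85.62 + $248.94 + $14.94 + $195.31 + $30.36 = $808.08
Net pay = $4978.89 − $808.08 = $4170.81

$4170.81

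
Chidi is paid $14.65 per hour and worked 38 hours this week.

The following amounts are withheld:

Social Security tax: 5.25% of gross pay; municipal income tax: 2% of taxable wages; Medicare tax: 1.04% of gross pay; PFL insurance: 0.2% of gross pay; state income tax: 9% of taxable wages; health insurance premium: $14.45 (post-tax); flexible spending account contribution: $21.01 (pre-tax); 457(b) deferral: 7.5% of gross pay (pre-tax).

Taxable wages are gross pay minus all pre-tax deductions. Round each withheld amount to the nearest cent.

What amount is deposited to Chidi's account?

$389.03

Gross pay: 38 × $14.65 = $556.70
457(b) deferral: $556.70 × 0.075 = $41.75
Flexible spending account contribution: $21.01
Pre-tax total = $41.75 + $21.01 = $62.76
Taxable wages = $556.70 − $62.76 = $493.94
State income tax: $493.94 × 0.09 = $44.45
Municipal income tax: $493.94 × 0.02 = $9.88
PFL insurance: $556.70 × 0.002 = $1.11
Medicare tax: $556.70 × 0.0104 = $5.79
Social Security tax: $556.70 × 0.0525 = $29.23
Health insurance premium: $14.45
Total deductions = $41.75 + $21.01 + $44.45 + $9.88 + $1.11 + $5.79 + $29.23 + $14.45 = $167.67
Net pay = $556.70 − $167.67 = $389.03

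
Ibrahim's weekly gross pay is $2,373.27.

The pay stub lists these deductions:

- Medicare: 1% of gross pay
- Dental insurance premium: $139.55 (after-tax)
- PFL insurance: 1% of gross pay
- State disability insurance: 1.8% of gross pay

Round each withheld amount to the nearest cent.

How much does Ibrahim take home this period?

$2,143.54

Medicare: $2,373.27 × 0.01 = $23.73
State disability insurance: $2,373.27 × 0.018 = $42.72
PFL insurance: $2,373.27 × 0.01 = $23.73
Dental insurance premium: $139.55
Total deductions = $23.73 + $42.72 + $23.73 + $139.55 = $229.73
Net pay = $2,373.27 − $229.73 = $2,143.54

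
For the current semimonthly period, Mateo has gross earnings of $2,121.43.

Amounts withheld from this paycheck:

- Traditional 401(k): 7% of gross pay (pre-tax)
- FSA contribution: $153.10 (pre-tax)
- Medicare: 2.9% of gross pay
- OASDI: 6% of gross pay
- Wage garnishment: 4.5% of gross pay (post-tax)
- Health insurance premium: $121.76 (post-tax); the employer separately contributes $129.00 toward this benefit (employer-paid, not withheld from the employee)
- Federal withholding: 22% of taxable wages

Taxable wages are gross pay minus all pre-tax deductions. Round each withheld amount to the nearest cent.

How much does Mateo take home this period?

$1,013.44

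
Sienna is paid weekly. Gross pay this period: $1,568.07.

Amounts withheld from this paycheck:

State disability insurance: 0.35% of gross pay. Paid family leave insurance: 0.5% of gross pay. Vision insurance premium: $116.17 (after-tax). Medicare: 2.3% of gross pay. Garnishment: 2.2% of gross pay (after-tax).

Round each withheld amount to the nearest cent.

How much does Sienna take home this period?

$1,368.00

Paid family leave insurance: $1,568.07 × 0.005 = $7.84
State disability insurance: $1,568.07 × 0.0035 = $5.49
Medicare: $1,568.07 × 0.023 = $36.07
Vision insurance premium: $116.17
Garnishment: $1,568.07 × 0.022 = $34.50
Total deductions = $7.84 + $5.49 + $36.07 + $116.17 + $34.50 = $200.07
Net pay = $1,568.07 − $200.07 = $1,368.00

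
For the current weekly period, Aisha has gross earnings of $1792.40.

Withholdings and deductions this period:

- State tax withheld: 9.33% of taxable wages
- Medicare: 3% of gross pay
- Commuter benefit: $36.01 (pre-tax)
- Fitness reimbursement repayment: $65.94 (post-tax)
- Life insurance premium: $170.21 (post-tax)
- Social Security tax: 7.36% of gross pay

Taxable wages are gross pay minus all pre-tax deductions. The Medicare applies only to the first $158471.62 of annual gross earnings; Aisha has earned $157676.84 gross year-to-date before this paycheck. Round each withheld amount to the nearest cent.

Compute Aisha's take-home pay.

$1200.61

Commuter benefit: $36.01
Taxable wages = $1792.40 − $36.01 = $1756.39
State tax withheld: $1756.39 × 0.0933 = $163.87
Medicare: only $158471.62 − $157676.84 = $794.78 of this check is subject → $794.78 × 0.03 = $23.84
Social Security tax: $1792.40 × 0.0736 = $131.92
Fitness reimbursement repayment: $65.94
Life insurance premium: $170.21
Total deductions = $36.01 + $163.87 + $23.84 + $131.92 + $65.94 + $170.21 = $591.79
Net pay = $1792.40 − $591.79 = $1200.61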